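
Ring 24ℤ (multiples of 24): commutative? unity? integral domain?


24ℤ is a commutative ring under +,× but has no multiplicative identity (1 ∉ 24ℤ); it has no zero divisors, but without unity it is not an integral domain
Commutative: Yes
Integral domain: No
Has unity: No

24ℤ (multiples of 24): Commutative=Yes, Unity=No


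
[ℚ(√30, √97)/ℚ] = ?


[ℚ(√30,√97):ℚ] = [ℚ(√30,√97):ℚ(√30)]·[ℚ(√30):ℚ] = 2·2 = 4

[ℚ(√30, √97)/ℚ] = 4


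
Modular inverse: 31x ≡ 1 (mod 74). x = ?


Use the extended Euclidean algorithm to write 1 = 31·s + 74·t; then s mod 74 is the inverse.
Euclidean algorithm:
  31 = 0·74 + 31
  74 = 2·31 + 12
  31 = 2·12 + 7
  12 = 1·7 + 5
  7 = 1·5 + 2
  5 = 2·2 + 1
  2 = 2·1 + 0
gcd(31,74) = 1
Back-substitution gives: 31·(-31) + 74·(13) = 1
So 31⁻¹ ≡ -31 ≡ 43 (mod 74)
Check: 31 × 43 = 1333 ≡ 1 (mod 74) ✓

31⁻¹ ≡ 43 (mod 74)


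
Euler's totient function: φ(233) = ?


Factor n: 233 = 233
φ(n) = n · ∏(1 - 1/p) over distinct primes p | n
φ(233) = 233 · (1 - 1/233) = 232

φ(233) = 232


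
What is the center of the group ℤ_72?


Z(G) = {g ∈ G | gx = xg for all x ∈ G}
ℤ_72 is abelian, so Z(G) = G

Z(ℤ_72) = ℤ_72


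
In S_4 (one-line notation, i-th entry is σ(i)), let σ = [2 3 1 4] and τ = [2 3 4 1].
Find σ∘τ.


σ∘τ: apply τ first, then σ
1 →τ 2 →σ 3
2 →τ 3 →σ 1
3 →τ 4 →σ 4
4 →τ 1 →σ 2

σ∘τ = [3 1 4 2]


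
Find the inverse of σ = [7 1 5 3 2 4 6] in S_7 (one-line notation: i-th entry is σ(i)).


To find σ⁻¹, swap domain and range:
σ(1) = 7 → σ⁻¹(7) = 1
σ(2) = 1 → σ⁻¹(1) = 2
σ(3) = 5 → σ⁻¹(5) = 3
σ(4) = 3 → σ⁻¹(3) = 4
σ(5) = 2 → σ⁻¹(2) = 5
σ(6) = 4 → σ⁻¹(4) = 6
σ(7) = 6 → σ⁻¹(6) = 7

σ⁻¹ = [2 5 4 6 3 7 1]


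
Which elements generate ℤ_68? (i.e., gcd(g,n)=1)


g generates ℤ_n iff gcd(g,n) = 1
Prime factors of 68: 2, 17
Generators are g ∈ {1,...,67} not divisible by any of these primes.
Generators: {1, 3, 5, 7, 9, 11, 13, 15, 19, 21, 23, 25, 27, 29, 31, 33, 35, 37, 39, 41, 43, 45, 47, 49, 53, 55, 57, 59, 61, 63, 65, 67}
Number of generators = φ(68) = 32

Generators of ℤ_68 = {1, 3, 5, 7, 9, 11, 13, 15, 19, 21, 23, 25, 27, 29, 31, 33, 35, 37, 39, 41, 43, 45, 47, 49, 53, 55, 57, 59, 61, 63, 65, 67}


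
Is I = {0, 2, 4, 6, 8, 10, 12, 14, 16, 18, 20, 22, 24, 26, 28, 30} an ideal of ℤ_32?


Check ideal conditions for I = {0, 2, 4, 6, 8, 10, 12, 14, 16, 18, 20, 22, 24, 26, 28, 30} in ℤ_32:
(1) I is an additive subgroup? Yes
(2) For r ∈ ℤ_32 and a ∈ I: r·a ∈ I? Yes

Yes, I is an ideal of ℤ_32


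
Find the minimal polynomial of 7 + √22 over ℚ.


Let α = 7 + √22. Then α - 7 = √22, so (α - 7)² = 22, giving α² - 14α + 27 = 0. Degree 2 and α ∉ ℚ, so this is the minimal polynomial.

Minimal polynomial: x² - 14x + 27


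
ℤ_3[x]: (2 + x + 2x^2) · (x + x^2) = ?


Expand and collect like terms; reduce coefficients mod 3:
x^0: 2·0 = 0 ≡ 0 (mod 3)
x^1: 2·1 + 1·0 = 2 ≡ 2 (mod 3)
x^2: 2·1 + 1·1 + 2·0 = 3 ≡ 0 (mod 3)
x^3: 1·1 + 2·1 = 3 ≡ 0 (mod 3)
x^4: 2·1 = 2 ≡ 2 (mod 3)
Result: 2x + 2x^4

f · g = 2x + 2x^4


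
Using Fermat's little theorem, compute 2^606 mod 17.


Fermat's little theorem: if p is prime and gcd(a,p)=1, then a^(p-1) ≡ 1 (mod p)
p = 17 is prime, gcd(2,17) = 1
Reduce exponent: 606 mod 16 = 14
So 2^606 ≡ 2^14 (mod 17)
2^14 mod 17 = 13

2^606 ≡ 13 (mod 17)


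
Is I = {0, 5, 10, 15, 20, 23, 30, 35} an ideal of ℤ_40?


Check ideal conditions for I = {0, 5, 10, 15, 20, 23, 30, 35} in ℤ_40:
(1) I is an additive subgroup? No
(2) For r ∈ ℤ_40 and a ∈ I: r·a ∈ I? No  [counterexample: r=2, a=23, r·a mod 40 = 6 ∉ I]

No, I is not an ideal of ℤ_40


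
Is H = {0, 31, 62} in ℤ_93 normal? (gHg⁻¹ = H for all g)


H = {0, 31, 62} in ℤ_93
ℤ_93 is abelian; every subgroup of an abelian group is normal

Yes, normal subgroup


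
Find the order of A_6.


|A_n| = n!/2 (even permutations)
|A_6| = 6!/2 = 720/2 = 360

|A_6| = 360


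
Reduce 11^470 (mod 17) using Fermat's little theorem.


Fermat's little theorem: if p is prime and gcd(a,p)=1, then a^(p-1) ≡ 1 (mod p)
p = 17 is prime, gcd(11,17) = 1
Reduce exponent: 470 mod 16 = 6
So 11^470 ≡ 11^6 (mod 17)
11^6 mod 17 = 8

11^470 ≡ 8 (mod 17)


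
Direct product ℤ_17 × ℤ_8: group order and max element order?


|ℤ_17 × ℤ_8| = 17 × 8 = 136
Max element order = lcm(17,8) = 136
Cyclic? Yes (gcd=1)

|ℤ_17×ℤ_8| = 136, max element order = 136


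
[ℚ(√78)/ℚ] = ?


√78 has minimal polynomial x² - 78 (irreducible over ℚ since 78 is squarefree)

[ℚ(√78)/ℚ] = 2


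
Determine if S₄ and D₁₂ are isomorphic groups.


Comparing S₄ and D₁₂:
S₄ has trivial center; D₁₂ has center {e, r⁶}

No, S₄ ≇ D₁₂


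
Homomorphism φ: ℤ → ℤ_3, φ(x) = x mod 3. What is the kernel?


Kernel = preimage of identity
ker(φ) = {x ∈ ℤ : x ≡ 0 (mod 3)} = 3ℤ = {0, ±3, ±6, ...}

ker(φ) = 3ℤ


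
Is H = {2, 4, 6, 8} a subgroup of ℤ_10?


Subgroup test for H = {2, 4, 6, 8} in (ℤ_10, +):
(1) 0 ∈ H? No
(2) Closure: for all a,b ∈ H, (a+b) mod 10 ∈ H? No  [counterexample: 2 + 8 = 0 ∉ H]
(3) Inverses: for all a ∈ H, -a mod 10 ∈ H? Yes

No, H is not a subgroup of ℤ_10


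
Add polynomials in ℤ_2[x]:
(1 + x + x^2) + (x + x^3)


Add coefficients mod 2:
x^0: 1 + 0 = 1 (mod 2)
x^1: 1 + 1 = 0 (mod 2)
x^2: 1 + 0 = 1 (mod 2)
x^3: 0 + 1 = 1 (mod 2)
Result: 1 + x^2 + x^3

f + g = 1 + x^2 + x^3


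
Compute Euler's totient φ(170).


Factor n: 170 = 2 × 5 × 17
φ(n) = n · ∏(1 - 1/p) over distinct primes p | n
φ(170) = 170 · (1 - 1/2) · (1 - 1/5) · (1 - 1/17) = 64

φ(170) = 64


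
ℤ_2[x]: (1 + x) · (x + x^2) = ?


Expand and collect like terms; reduce coefficients mod 2:
x^0: 1·0 = 0 ≡ 0 (mod 2)
x^1: 1·1 + 1·0 = 1 ≡ 1 (mod 2)
x^2: 1·1 + 1·1 = 2 ≡ 0 (mod 2)
x^3: 1·1 = 1 ≡ 1 (mod 2)
Result: x + x^3

f · g = x + x^3


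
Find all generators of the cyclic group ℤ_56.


g generates ℤ_n iff gcd(g,n) = 1
Prime factors of 56: 2, 7
Generators are g ∈ {1,...,55} not divisible by any of these primes.
Generators: {1, 3, 5, 9, 11, 13, 15, 17, 19, 23, 25, 27, 29, 31, 33, 37, 39, 41, 43, 45, 47, 51, 53, 55}
Number of generators = φ(56) = 24

Generators of ℤ_56 = {1, 3, 5, 9, 11, 13, 15, 17, 19, 23, 25, 27, 29, 31, 33, 37, 39, 41, 43, 45, 47, 51, 53, 55}


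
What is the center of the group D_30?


Z(G) = {g ∈ G | gx = xg for all x ∈ G}
For even n, Z(D_n) = {e, r^(n/2)}: the 180° rotation r^15 commutes with every reflection and rotation

Z(D_30) = {e, r^15}


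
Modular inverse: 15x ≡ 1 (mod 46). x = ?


Use the extended Euclidean algorithm to write 1 = 15·s + 46·t; then s mod 46 is the inverse.
Euclidean algorithm:
  15 = 0·46 + 15
  46 = 3·15 + 1
  15 = 15·1 + 0
gcd(15,46) = 1
Back-substitution gives: 15·(-3) + 46·(1) = 1
So 15⁻¹ ≡ -3 ≡ 43 (mod 46)
Check: 15 × 43 = 645 ≡ 1 (mod 46) ✓

15⁻¹ ≡ 43 (mod 46)


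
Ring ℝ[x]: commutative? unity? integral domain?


Polynomial ring over ℝ (an integral domain) is a commutative integral domain with unity 1
Commutative: Yes
Integral domain: Yes
Has unity: Yes

ℝ[x]: Commutative=Yes, Unity=Yes


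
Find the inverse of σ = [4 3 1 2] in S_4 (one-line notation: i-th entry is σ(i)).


To find σ⁻¹, swap domain and range:
σ(1) = 4 → σ⁻¹(4) = 1
σ(2) = 3 → σ⁻¹(3) = 2
σ(3) = 1 → σ⁻¹(1) = 3
σ(4) = 2 → σ⁻¹(2) = 4

σ⁻¹ = [3 4 2 1]


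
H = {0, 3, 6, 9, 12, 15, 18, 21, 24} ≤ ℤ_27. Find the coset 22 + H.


22 + H = {22 + h (mod 27) : h ∈ H}
22+0=22, 22+3=25, 22+6=1, 22+9=4, 22+12=7, 22+15=10, 22+18=13, 22+21=16, 22+24=19
22 + H = {1, 4, 7, 10, 13, 16, 19, 22, 25} = 1 + H

22 + H = {1, 4, 7, 10, 13, 16, 19, 22, 25}


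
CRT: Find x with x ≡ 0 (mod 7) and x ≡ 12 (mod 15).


m₁ = 7, m₂ = 15, gcd = 1, so CRT applies. M = m₁·m₂ = 105
Let M₁ = M/m₁ = 15, M₂ = M/m₂ = 7
Find y₁ ≡ M₁⁻¹ (mod m₁): 15⁻¹ ≡ 1 (mod 7)
Find y₂ ≡ M₂⁻¹ (mod m₂): 7⁻¹ ≡ 13 (mod 15)
x = a₁·M₁·y₁ + a₂·M₂·y₂ = 0·15·1 + 12·7·13 = 1092
Reduce mod 105: x ≡ 42
Check: 42 mod 7 = 0 ✓, 42 mod 15 = 12 ✓

x ≡ 42 (mod 105)


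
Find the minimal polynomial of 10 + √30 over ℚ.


Let α = 10 + √30. Then α - 10 = √30, so (α - 10)² = 30, giving α² - 20α + 70 = 0. Degree 2 and α ∉ ℚ, so this is the minimal polynomial.

Minimal polynomial: x² - 20x + 70


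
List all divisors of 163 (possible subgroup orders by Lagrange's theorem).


Lagrange's theorem: |H| divides |G|
|G| = 163
Divisors of 163: 1, 163

Possible subgroup orders: {1, 163}


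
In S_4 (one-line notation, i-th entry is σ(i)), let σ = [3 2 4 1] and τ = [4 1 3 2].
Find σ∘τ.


σ∘τ: apply τ first, then σ
1 →τ 4 →σ 1
2 →τ 1 →σ 3
3 →τ 3 →σ 4
4 →τ 2 →σ 2

σ∘τ = [1 3 4 2]


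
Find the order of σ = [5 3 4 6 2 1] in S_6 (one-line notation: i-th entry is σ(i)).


Cycle decomposition: (1 5 2 3 4 6)
Cycle lengths: 6
Order = lcm(6) = 6

ord(σ) = 6


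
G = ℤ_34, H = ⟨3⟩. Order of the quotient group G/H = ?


|⟨3⟩| = n / gcd(3, 34) = 34 / 1 = 34
H is normal (ℤ_34 is abelian).
|G/H| = |G| / |H| = 34 / 34 = 1

|G/H| = 1


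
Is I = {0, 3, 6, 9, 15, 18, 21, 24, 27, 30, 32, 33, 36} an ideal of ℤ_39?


Check ideal conditions for I = {0, 3, 6, 9, 15, 18, 21, 24, 27, 30, 32, 33, 36} in ℤ_39:
(1) I is an additive subgroup? No
(2) For r ∈ ℤ_39 and a ∈ I: r·a ∈ I? No  [counterexample: r=2, a=6, r·a mod 39 = 12 ∉ I]

No, I is not an ideal of ℤ_39


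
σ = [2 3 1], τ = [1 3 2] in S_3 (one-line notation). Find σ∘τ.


σ∘τ: apply τ first, then σ
1 →τ 1 →σ 2
2 →τ 3 →σ 1
3 →τ 2 →σ 3

σ∘τ = [2 1 3]


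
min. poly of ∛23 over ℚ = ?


∛23 satisfies x³ - 23 = 0, irreducible over ℚ (no rational root; 23 is not a perfect cube)

Minimal polynomial: x³ - 23


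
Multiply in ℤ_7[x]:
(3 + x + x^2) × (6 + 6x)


Expand and collect like terms; reduce coefficients mod 7:
x^0: 3·6 = 18 ≡ 4 (mod 7)
x^1: 3·6 + 1·6 = 24 ≡ 3 (mod 7)
x^2: 1·6 + 1·6 = 12 ≡ 5 (mod 7)
x^3: 1·6 = 6 ≡ 6 (mod 7)
Result: 4 + 3x + 5x^2 + 6x^3

f · g = 4 + 3x + 5x^2 + 6x^3


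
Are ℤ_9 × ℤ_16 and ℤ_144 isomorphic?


Comparing ℤ_9 × ℤ_16 and ℤ_144:
gcd(9,16) = 1, so ℤ_9 × ℤ_16 ≅ ℤ_144 (CRT)

Yes, ℤ_9 × ℤ_16 ≅ ℤ_144


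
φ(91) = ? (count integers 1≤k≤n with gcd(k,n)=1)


Factor n: 91 = 7 × 13
φ(n) = n · ∏(1 - 1/p) over distinct primes p | n
φ(91) = 91 · (1 - 1/7) · (1 - 1/13) = 72

φ(91) = 72


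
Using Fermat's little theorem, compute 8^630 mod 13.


Fermat's little theorem: if p is prime and gcd(a,p)=1, then a^(p-1) ≡ 1 (mod p)
p = 13 is prime, gcd(8,13) = 1
Reduce exponent: 630 mod 12 = 6
So 8^630 ≡ 8^6 (mod 13)
8^6 mod 13 = 12

8^630 ≡ 12 (mod 13)


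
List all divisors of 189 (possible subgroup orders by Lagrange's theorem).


Lagrange's theorem: |H| divides |G|
|G| = 189
Divisors of 189: 1, 3, 7, 9, 21, 27, 63, 189

Possible subgroup orders: {1, 3, 7, 9, 21, 27, 63, 189}


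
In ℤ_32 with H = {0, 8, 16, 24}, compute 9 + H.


9 + H = {9 + h (mod 32) : h ∈ H}
9+0=9, 9+8=17, 9+16=25, 9+24=1
9 + H = {1, 9, 17, 25} = 1 + H

9 + H = {1, 9, 17, 25}


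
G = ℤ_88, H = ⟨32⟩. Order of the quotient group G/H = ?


|⟨32⟩| = n / gcd(32, 88) = 88 / 8 = 11
H is normal (ℤ_88 is abelian).
|G/H| = |G| / |H| = 88 / 11 = 8

|G/H| = 8


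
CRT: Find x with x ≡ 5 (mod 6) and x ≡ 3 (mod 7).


m₁ = 6, m₂ = 7, gcd = 1, so CRT applies. M = m₁·m₂ = 42
Let M₁ = M/m₁ = 7, M₂ = M/m₂ = 6
Find y₁ ≡ M₁⁻¹ (mod m₁): 7⁻¹ ≡ 1 (mod 6)
Find y₂ ≡ M₂⁻¹ (mod m₂): 6⁻¹ ≡ 6 (mod 7)
x = a₁·M₁·y₁ + a₂·M₂·y₂ = 5·7·1 + 3·6·6 = 143
Reduce mod 42: x ≡ 17
Check: 17 mod 6 = 5 ✓, 17 mod 7 = 3 ✓

x ≡ 17 (mod 42)


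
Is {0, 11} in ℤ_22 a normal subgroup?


H = {0, 11} in ℤ_22
ℤ_22 is abelian; every subgroup of an abelian group is normal

Yes, normal subgroup


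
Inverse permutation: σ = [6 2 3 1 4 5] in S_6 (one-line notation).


To find σ⁻¹, swap domain and range:
σ(1) = 6 → σ⁻¹(6) = 1
σ(2) = 2 → σ⁻¹(2) = 2
σ(3) = 3 → σ⁻¹(3) = 3
σ(4) = 1 → σ⁻¹(1) = 4
σ(5) = 4 → σ⁻¹(4) = 5
σ(6) = 5 → σ⁻¹(5) = 6

σ⁻¹ = [4 2 3 5 6 1]


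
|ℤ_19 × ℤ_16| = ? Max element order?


|ℤ_19 × ℤ_16| = 19 × 16 = 304
Max element order = lcm(19,16) = 304
Cyclic? Yes (gcd=1)

|ℤ_19×ℤ_16| = 304, max element order = 304


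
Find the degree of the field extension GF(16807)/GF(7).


GF(16807) = GF(7^5), so the extension degree is 5

[GF(16807)/GF(7)] = 5


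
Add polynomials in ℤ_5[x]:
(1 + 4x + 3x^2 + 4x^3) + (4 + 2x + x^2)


Add coefficients mod 5:
x^0: 1 + 4 = 0 (mod 5)
x^1: 4 + 2 = 1 (mod 5)
x^2: 3 + 1 = 4 (mod 5)
x^3: 4 + 0 = 4 (mod 5)
Result: x + 4x^2 + 4x^3

f + g = x + 4x^2 + 4x^3


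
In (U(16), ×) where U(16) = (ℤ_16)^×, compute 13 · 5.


Operation: multiplication mod 16
13 · 5 = (a × b) mod 16 with a = 13, b = 5

13 · 5 = 1


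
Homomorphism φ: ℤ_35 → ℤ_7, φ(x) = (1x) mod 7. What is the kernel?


Kernel = preimage of identity
ker(φ) = {x ∈ ℤ_35 : 1x ≡ 0 (mod 7)}. Since 7 | 35, φ is well-defined. The kernel is the cyclic subgroup ⟨7⟩ of ℤ_35 (order 5), i.e. {0, 7, 14, 21, 28}

ker(φ) = {0, 7, 14, 21, 28}


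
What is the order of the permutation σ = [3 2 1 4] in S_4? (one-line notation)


Cycle decomposition: (1 3)
Cycle lengths: 2
Order = lcm(2) = 2

ord(σ) = 2


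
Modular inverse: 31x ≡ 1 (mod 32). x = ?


Use the extended Euclidean algorithm to write 1 = 31·s + 32·t; then s mod 32 is the inverse.
Euclidean algorithm:
  31 = 0·32 + 31
  32 = 1·31 + 1
  31 = 31·1 + 0
gcd(31,32) = 1
Back-substitution gives: 31·(-1) + 32·(1) = 1
So 31⁻¹ ≡ -1 ≡ 31 (mod 32)
Check: 31 × 31 = 961 ≡ 1 (mod 32) ✓

31⁻¹ ≡ 31 (mod 32)


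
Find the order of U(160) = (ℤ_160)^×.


U(n) is the group of units mod n; |U(n)| = φ(n)
|U(160)| = φ(160) = 64

|U(160) = (ℤ_160)^×| = 64


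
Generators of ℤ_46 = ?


g generates ℤ_n iff gcd(g,n) = 1
Prime factors of 46: 2, 23
Generators are g ∈ {1,...,45} not divisible by any of these primes.
Generators: {1, 3, 5, 7, 9, 11, 13, 15, 17, 19, 21, 25, 27, 29, 31, 33, 35, 37, 39, 41, 43, 45}
Number of generators = φ(46) = 22

Generators of ℤ_46 = {1, 3, 5, 7, 9, 11, 13, 15, 17, 19, 21, 25, 27, 29, 31, 33, 35, 37, 39, 41, 43, 45}


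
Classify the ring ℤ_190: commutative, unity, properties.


ℤ_190 is a commutative ring with unity 1; 190 = 2×95 is composite, so 2·95 ≡ 0 gives zero divisors (not an integral domain)
Commutative: Yes
Integral domain: No
Has unity: Yes

ℤ_190: Commutative=Yes, Unity=Yes


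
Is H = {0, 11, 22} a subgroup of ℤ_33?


Subgroup test for H = {0, 11, 22} in (ℤ_33, +):
(1) 0 ∈ H? Yes
(2) Closure: for all a,b ∈ H, (a+b) mod 33 ∈ H? Yes
(3) Inverses: for all a ∈ H, -a mod 33 ∈ H? Yes

Yes, H is a subgroup of ℤ_33


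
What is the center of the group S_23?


Z(G) = {g ∈ G | gx = xg for all x ∈ G}
S_n is non-abelian for n ≥ 3; Z(S_23) is trivial

Z(S_23) = {e}


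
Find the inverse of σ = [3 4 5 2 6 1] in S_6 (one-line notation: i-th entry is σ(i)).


To find σ⁻¹, swap domain and range:
σ(1) = 3 → σ⁻¹(3) = 1
σ(2) = 4 → σ⁻¹(4) = 2
σ(3) = 5 → σ⁻¹(5) = 3
σ(4) = 2 → σ⁻¹(2) = 4
σ(5) = 6 → σ⁻¹(6) = 5
σ(6) = 1 → σ⁻¹(1) = 6

σ⁻¹ = [6 4 1 2 3 5]


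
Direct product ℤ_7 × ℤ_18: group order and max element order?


|ℤ_7 × ℤ_18| = 7 × 18 = 126
Max element order = lcm(7,18) = 126
Cyclic? Yes (gcd=1)

|ℤ_7×ℤ_18| = 126, max element order = 126


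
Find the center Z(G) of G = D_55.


Z(G) = {g ∈ G | gx = xg for all x ∈ G}
For odd n, Z(D_n) = {e}: no nontrivial rotation commutes with all reflections

Z(D_55) = {e}


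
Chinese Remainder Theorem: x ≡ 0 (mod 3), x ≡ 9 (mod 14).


m₁ = 3, m₂ = 14, gcd = 1, so CRT applies. M = m₁·m₂ = 42
Let M₁ = M/m₁ = 14, M₂ = M/m₂ = 3
Find y₁ ≡ M₁⁻¹ (mod m₁): 14⁻¹ ≡ 2 (mod 3)
Find y₂ ≡ M₂⁻¹ (mod m₂): 3⁻¹ ≡ 5 (mod 14)
x = a₁·M₁·y₁ + a₂·M₂·y₂ = 0·14·2 + 9·3·5 = 135
Reduce mod 42: x ≡ 9
Check: 9 mod 3 = 0 ✓, 9 mod 14 = 9 ✓

x ≡ 9 (mod 42)


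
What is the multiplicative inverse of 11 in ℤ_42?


Use the extended Euclidean algorithm to write 1 = 11·s + 42·t; then s mod 42 is the inverse.
Euclidean algorithm:
  11 = 0·42 + 11
  42 = 3·11 + 9
  11 = 1·9 + 2
  9 = 4·2 + 1
  2 = 2·1 + 0
gcd(11,42) = 1
Back-substitution gives: 11·(-19) + 42·(5) = 1
So 11⁻¹ ≡ -19 ≡ 23 (mod 42)
Check: 11 × 23 = 253 ≡ 1 (mod 42) ✓

11⁻¹ ≡ 23 (mod 42)


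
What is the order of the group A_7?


|A_n| = n!/2 (even permutations)
|A_7| = 7!/2 = 5040/2 = 2520

|A_7| = 2520


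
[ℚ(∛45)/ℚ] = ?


∛45 has minimal polynomial x³ - 45 (irreducible over ℚ since 45 is not a perfect cube)

[ℚ(∛45)/ℚ] = 3


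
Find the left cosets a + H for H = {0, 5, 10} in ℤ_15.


H = {0, 5, 10}, |H| = 3
Number of cosets = |G|/|H| = 15/3 = 5
0 + H = {0, 5, 10}
1 + H = {1, 6, 11}
2 + H = {2, 7, 12}
3 + H = {3, 8, 13}
4 + H = {4, 9, 14}

Cosets: 0+H={0,5,10}; 1+H={1,6,11}; 2+H={2,7,12}; 3+H={3,8,13}; 4+H={4,9,14}


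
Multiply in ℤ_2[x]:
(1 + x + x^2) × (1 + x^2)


Expand and collect like terms; reduce coefficients mod 2:
x^0: 1·1 = 1 ≡ 1 (mod 2)
x^1: 1·0 + 1·1 = 1 ≡ 1 (mod 2)
x^2: 1·1 + 1·0 + 1·1 = 2 ≡ 0 (mod 2)
x^3: 1·1 + 1·0 = 1 ≡ 1 (mod 2)
x^4: 1·1 = 1 ≡ 1 (mod 2)
Result: 1 + x + x^3 + x^4

f · g = 1 + x + x^3 + x^4


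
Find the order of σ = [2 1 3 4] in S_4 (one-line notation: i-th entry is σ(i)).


Cycle decomposition: (1 2)
Cycle lengths: 2
Order = lcm(2) = 2

ord(σ) = 2


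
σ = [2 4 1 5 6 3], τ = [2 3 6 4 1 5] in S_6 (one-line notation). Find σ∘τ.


σ∘τ: apply τ first, then σ
1 →τ 2 →σ 4
2 →τ 3 →σ 1
3 →τ 6 →σ 3
4 →τ 4 →σ 5
5 →τ 1 →σ 2
6 →τ 5 →σ 6

σ∘τ = [4 1 3 5 2 6]


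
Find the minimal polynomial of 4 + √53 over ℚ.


Let α = 4 + √53. Then α - 4 = √53, so (α - 4)² = 53, giving α² - 8α - 37 = 0. Degree 2 and α ∉ ℚ, so this is the minimal polynomial.

Minimal polynomial: x² - 8x - 37


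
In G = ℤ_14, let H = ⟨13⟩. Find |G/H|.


|⟨13⟩| = n / gcd(13, 14) = 14 / 1 = 14
H is normal (ℤ_14 is abelian).
|G/H| = |G| / |H| = 14 / 14 = 1

|G/H| = 1


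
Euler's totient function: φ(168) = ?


Factor n: 168 = 2^3 × 3 × 7
φ(n) = n · ∏(1 - 1/p) over distinct primes p | n
φ(168) = 168 · (1 - 1/2) · (1 - 1/3) · (1 - 1/7) = 48

φ(168) = 48


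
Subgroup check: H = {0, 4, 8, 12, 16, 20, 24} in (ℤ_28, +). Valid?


Subgroup test for H = {0, 4, 8, 12, 16, 20, 24} in (ℤ_28, +):
(1) 0 ∈ H? Yes
(2) Closure: for all a,b ∈ H, (a+b) mod 28 ∈ H? Yes
(3) Inverses: for all a ∈ H, -a mod 28 ∈ H? Yes

Yes, H is a subgroup of ℤ_28


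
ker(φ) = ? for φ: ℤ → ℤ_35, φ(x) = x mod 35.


Kernel = preimage of identity
ker(φ) = {x ∈ ℤ : x ≡ 0 (mod 35)} = 35ℤ = {0, ±35, ±70, ...}

ker(φ) = 35ℤ


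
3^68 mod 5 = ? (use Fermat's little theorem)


Fermat's little theorem: if p is prime and gcd(a,p)=1, then a^(p-1) ≡ 1 (mod p)
p = 5 is prime, gcd(3,5) = 1
Reduce exponent: 68 mod 4 = 0
So 3^68 ≡ 3^0 (mod 5)
3^0 = 1

3^68 ≡ 1 (mod 5)


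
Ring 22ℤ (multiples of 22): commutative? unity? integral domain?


22ℤ is a commutative ring under +,× but has no multiplicative identity (1 ∉ 22ℤ); it has no zero divisors, but without unity it is not an integral domain
Commutative: Yes
Integral domain: No
Has unity: No

22ℤ (multiples of 22): Commutative=Yes, Unity=No


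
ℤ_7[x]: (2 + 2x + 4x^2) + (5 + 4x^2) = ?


Add coefficients mod 7:
x^0: 2 + 5 = 0 (mod 7)
x^1: 2 + 0 = 2 (mod 7)
x^2: 4 + 4 = 1 (mod 7)
Result: 2x + x^2

f + g = 2x + x^2


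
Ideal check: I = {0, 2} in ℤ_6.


Check ideal conditions for I = {0, 2} in ℤ_6:
(1) I is an additive subgroup? No
(2) For r ∈ ℤ_6 and a ∈ I: r·a ∈ I? No  [counterexample: r=2, a=2, r·a mod 6 = 4 ∉ I]

No, I is not an ideal of ℤ_6


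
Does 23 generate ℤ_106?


g generates ℤ_n iff gcd(g, n) = 1
gcd(23, 106) = 1
Since gcd = 1, 23 is a generator.

Yes, 23 generates ℤ_106


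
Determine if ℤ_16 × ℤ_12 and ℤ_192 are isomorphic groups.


Comparing ℤ_16 × ℤ_12 and ℤ_192:
gcd(16,12) = 4 ≠ 1. Max element order in ℤ_16×ℤ_12 is lcm(16,12) = 48 < 192, so it has no element of order 192

No, ℤ_16 × ℤ_12 ≇ ℤ_192


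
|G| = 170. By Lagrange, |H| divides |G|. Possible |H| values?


Lagrange's theorem: |H| divides |G|
|G| = 170
Divisors of 170: 1, 2, 5, 10, 17, 34, 85, 170

Possible subgroup orders: {1, 2, 5, 10, 17, 34, 85, 170}


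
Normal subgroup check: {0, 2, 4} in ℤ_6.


H = {0, 2, 4} in ℤ_6
ℤ_6 is abelian; every subgroup of an abelian group is normal

Yes, normal subgroup


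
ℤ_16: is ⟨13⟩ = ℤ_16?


g generates ℤ_n iff gcd(g, n) = 1
gcd(13, 16) = 1
Since gcd = 1, 13 is a generator.

Yes, 13 generates ℤ_16


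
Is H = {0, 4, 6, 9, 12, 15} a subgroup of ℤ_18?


Subgroup test for H = {0, 4, 6, 9, 12, 15} in (ℤ_18, +):
(1) 0 ∈ H? Yes
(2) Closure: for all a,b ∈ H, (a+b) mod 18 ∈ H? No  [counterexample: 4 + 4 = 8 ∉ H]
(3) Inverses: for all a ∈ H, -a mod 18 ∈ H? No

No, H is not a subgroup of ℤ_18


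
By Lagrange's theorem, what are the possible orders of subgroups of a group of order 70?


Lagrange's theorem: |H| divides |G|
|G| = 70
Divisors of 70: 1, 2, 5, 7, 10, 14, 35, 70

Possible subgroup orders: {1, 2, 5, 7, 10, 14, 35, 70}


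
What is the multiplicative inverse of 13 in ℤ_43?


Use the extended Euclidean algorithm to write 1 = 13·s + 43·t; then s mod 43 is the inverse.
Euclidean algorithm:
  13 = 0·43 + 13
  43 = 3·13 + 4
  13 = 3·4 + 1
  4 = 4·1 + 0
gcd(13,43) = 1
Back-substitution gives: 13·(10) + 43·(-3) = 1
So 13⁻¹ ≡ 10 ≡ 10 (mod 43)
Check: 13 × 10 = 130 ≡ 1 (mod 43) ✓

13⁻¹ ≡ 10 (mod 43)


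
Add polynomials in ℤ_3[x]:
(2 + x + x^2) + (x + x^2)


Add coefficients mod 3:
x^0: 2 + 0 = 2 (mod 3)
x^1: 1 + 1 = 2 (mod 3)
x^2: 1 + 1 = 2 (mod 3)
Result: 2 + 2x + 2x^2

f + g = 2 + 2x + 2x^2


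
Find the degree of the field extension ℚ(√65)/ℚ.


√65 has minimal polynomial x² - 65 (irreducible over ℚ since 65 is squarefree)

[ℚ(√65)/ℚ] = 2


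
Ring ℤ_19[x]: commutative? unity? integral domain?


ℤ_19 is a field (n prime), so ℤ_19[x] is a commutative integral domain with unity
Commutative: Yes
Integral domain: Yes
Has unity: Yes

ℤ_19[x]: Commutative=Yes, Unity=Yes


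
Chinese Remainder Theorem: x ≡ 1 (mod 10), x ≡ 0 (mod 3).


m₁ = 10, m₂ = 3, gcd = 1, so CRT applies. M = m₁·m₂ = 30
Let M₁ = M/m₁ = 3, M₂ = M/m₂ = 10
Find y₁ ≡ M₁⁻¹ (mod m₁): 3⁻¹ ≡ 7 (mod 10)
Find y₂ ≡ M₂⁻¹ (mod m₂): 10⁻¹ ≡ 1 (mod 3)
x = a₁·M₁·y₁ + a₂·M₂·y₂ = 1·3·7 + 0·10·1 = 21
Reduce mod 30: x ≡ 21
Check: 21 mod 10 = 1 ✓, 21 mod 3 = 0 ✓

x ≡ 21 (mod 30)


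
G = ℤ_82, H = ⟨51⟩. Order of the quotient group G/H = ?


|⟨51⟩| = n / gcd(51, 82) = 82 / 1 = 82
H is normal (ℤ_82 is abelian).
|G/H| = |G| / |H| = 82 / 82 = 1

|G/H| = 1


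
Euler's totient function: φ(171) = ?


Factor n: 171 = 3^2 × 19
φ(n) = n · ∏(1 - 1/p) over distinct primes p | n
φ(171) = 171 · (1 - 1/3) · (1 - 1/19) = 108

φ(171) = 108


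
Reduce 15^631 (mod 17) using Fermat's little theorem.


Fermat's little theorem: if p is prime and gcd(a,p)=1, then a^(p-1) ≡ 1 (mod p)
p = 17 is prime, gcd(15,17) = 1
Reduce exponent: 631 mod 16 = 7
So 15^631 ≡ 15^7 (mod 17)
15^7 mod 17 = 8

15^631 ≡ 8 (mod 17)


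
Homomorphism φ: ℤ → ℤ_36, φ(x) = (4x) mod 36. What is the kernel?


Kernel = preimage of identity
ker(φ) = {x ∈ ℤ : 4x ≡ 0 (mod 36)}. gcd(4,36) = 4, so 4x ≡ 0 (mod 36) ⟺ x ≡ 0 (mod 36/4 = 9). Hence ker(φ) = 9ℤ

ker(φ) = 9ℤ


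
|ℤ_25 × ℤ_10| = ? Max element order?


|ℤ_25 × ℤ_10| = 25 × 10 = 250
Max element order = lcm(25,10) = 50
Cyclic? No (gcd=5)

|ℤ_25×ℤ_10| = 250, max element order = 50


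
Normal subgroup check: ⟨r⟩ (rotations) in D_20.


H = ⟨r⟩ (rotations) in D_20
The rotation subgroup ⟨r⟩ has index 2 in D_20, so it is normal

Yes, normal subgroup


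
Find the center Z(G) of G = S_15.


Z(G) = {g ∈ G | gx = xg for all x ∈ G}
S_n is non-abelian for n ≥ 3; Z(S_15) is trivial

Z(S_15) = {e}


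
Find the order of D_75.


|D_n| = 2n (n rotations and n reflections)
|D_75| = 2×75 = 150

|D_75| = 150


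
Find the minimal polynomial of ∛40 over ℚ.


∛40 satisfies x³ - 40 = 0, irreducible over ℚ (no rational root; 40 is not a perfect cube)

Minimal polynomial: x³ - 40


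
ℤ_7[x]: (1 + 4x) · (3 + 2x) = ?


Expand and collect like terms; reduce coefficients mod 7:
x^0: 1·3 = 3 ≡ 3 (mod 7)
x^1: 1·2 + 4·3 = 14 ≡ 0 (mod 7)
x^2: 4·2 = 8 ≡ 1 (mod 7)
Result: 3 + x^2

f · g = 3 + x^2


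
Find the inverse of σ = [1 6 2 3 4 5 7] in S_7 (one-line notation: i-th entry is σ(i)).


To find σ⁻¹, swap domain and range:
σ(1) = 1 → σ⁻¹(1) = 1
σ(2) = 6 → σ⁻¹(6) = 2
σ(3) = 2 → σ⁻¹(2) = 3
σ(4) = 3 → σ⁻¹(3) = 4
σ(5) = 4 → σ⁻¹(4) = 5
σ(6) = 5 → σ⁻¹(5) = 6
σ(7) = 7 → σ⁻¹(7) = 7

σ⁻¹ = [1 3 4 5 6 2 7]


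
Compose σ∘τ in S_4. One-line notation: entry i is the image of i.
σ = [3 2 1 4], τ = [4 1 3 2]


σ∘τ: apply τ first, then σ
1 →τ 4 →σ 4
2 →τ 1 →σ 3
3 →τ 3 →σ 1
4 →τ 2 →σ 2

σ∘τ = [4 3 1 2]


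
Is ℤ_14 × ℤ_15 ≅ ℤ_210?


Comparing ℤ_14 × ℤ_15 and ℤ_210:
gcd(14,15) = 1, so ℤ_14 × ℤ_15 ≅ ℤ_210 (CRT)

Yes, ℤ_14 × ℤ_15 ≅ ℤ_210


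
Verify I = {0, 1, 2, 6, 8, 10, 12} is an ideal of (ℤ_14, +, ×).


Check ideal conditions for I = {0, 1, 2, 6, 8, 10, 12} in ℤ_14:
(1) I is an additive subgroup? No
(2) For r ∈ ℤ_14 and a ∈ I: r·a ∈ I? No  [counterexample: r=2, a=2, r·a mod 14 = 4 ∉ I]

No, I is not an ideal of ℤ_14


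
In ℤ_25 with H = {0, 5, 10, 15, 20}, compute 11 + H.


11 + H = {11 + h (mod 25) : h ∈ H}
11+0=11, 11+5=16, 11+10=21, 11+15=1, 11+20=6
11 + H = {1, 6, 11, 16, 21} = 1 + H

11 + H = {1, 6, 11, 16, 21}


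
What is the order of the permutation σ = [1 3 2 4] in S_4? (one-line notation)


Cycle decomposition: (2 3)
Cycle lengths: 2
Order = lcm(2) = 2

ord(σ) = 2


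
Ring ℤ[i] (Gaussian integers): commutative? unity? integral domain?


ℤ[i] is a commutative integral domain with unity 1 (in fact a Euclidean domain)
Commutative: Yes
Integral domain: Yes
Has unity: Yes

ℤ[i] (Gaussian integers): Commutative=Yes, Unity=Yes


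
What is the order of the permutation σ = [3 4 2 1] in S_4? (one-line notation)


Cycle decomposition: (1 3 2 4)
Cycle lengths: 4
Order = lcm(4) = 4

ord(σ) = 4


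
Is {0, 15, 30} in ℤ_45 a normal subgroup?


H = {0, 15, 30} in ℤ_45
ℤ_45 is abelian; every subgroup of an abelian group is normal

Yes, normal subgroup


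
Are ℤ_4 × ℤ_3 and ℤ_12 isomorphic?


Comparing ℤ_4 × ℤ_3 and ℤ_12:
gcd(4,3) = 1, so ℤ_4 × ℤ_3 ≅ ℤ_12 (CRT)

Yes, ℤ_4 × ℤ_3 ≅ ℤ_12


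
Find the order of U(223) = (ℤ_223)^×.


U(n) is the group of units mod n; |U(n)| = φ(n)
|U(223)| = φ(223) = 222

|U(223) = (ℤ_223)^×| = 222


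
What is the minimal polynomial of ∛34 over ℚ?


∛34 satisfies x³ - 34 = 0, irreducible over ℚ (no rational root; 34 is not a perfect cube)

Minimal polynomial: x³ - 34


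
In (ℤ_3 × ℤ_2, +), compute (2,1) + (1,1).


Operation: componentwise addition mod (3, 2)
(2,1) + (1,1) = ((a₁+b₁) mod 3, (a₂+b₂) mod 2) with a = (2,1), b = (1,1)

(2,1) + (1,1) = (0,0)


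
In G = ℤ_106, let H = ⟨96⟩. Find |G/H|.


|⟨96⟩| = n / gcd(96, 106) = 106 / 2 = 53
H is normal (ℤ_106 is abelian).
|G/H| = |G| / |H| = 106 / 53 = 2

|G/H| = 2


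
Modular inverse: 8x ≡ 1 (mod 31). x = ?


Use the extended Euclidean algorithm to write 1 = 8·s + 31·t; then s mod 31 is the inverse.
Euclidean algorithm:
  8 = 0·31 + 8
  31 = 3·8 + 7
  8 = 1·7 + 1
  7 = 7·1 + 0
gcd(8,31) = 1
Back-substitution gives: 8·(4) + 31·(-1) = 1
So 8⁻¹ ≡ 4 ≡ 4 (mod 31)
Check: 8 × 4 = 32 ≡ 1 (mod 31) ✓

8⁻¹ ≡ 4 (mod 31)


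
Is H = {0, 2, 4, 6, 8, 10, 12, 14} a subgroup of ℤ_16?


Subgroup test for H = {0, 2, 4, 6, 8, 10, 12, 14} in (ℤ_16, +):
(1) 0 ∈ H? Yes
(2) Closure: for all a,b ∈ H, (a+b) mod 16 ∈ H? Yes
(3) Inverses: for all a ∈ H, -a mod 16 ∈ H? Yes

Yes, H is a subgroup of ℤ_16


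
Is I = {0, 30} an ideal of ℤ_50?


Check ideal conditions for I = {0, 30} in ℤ_50:
(1) I is an additive subgroup? No
(2) For r ∈ ℤ_50 and a ∈ I: r·a ∈ I? No  [counterexample: r=2, a=30, r·a mod 50 = 10 ∉ I]

No, I is not an ideal of ℤ_50


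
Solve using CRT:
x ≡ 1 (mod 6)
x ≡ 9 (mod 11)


m₁ = 6, m₂ = 11, gcd = 1, so CRT applies. M = m₁·m₂ = 66
Let M₁ = M/m₁ = 11, M₂ = M/m₂ = 6
Find y₁ ≡ M₁⁻¹ (mod m₁): 11⁻¹ ≡ 5 (mod 6)
Find y₂ ≡ M₂⁻¹ (mod m₂): 6⁻¹ ≡ 2 (mod 11)
x = a₁·M₁·y₁ + a₂·M₂·y₂ = 1·11·5 + 9·6·2 = 163
Reduce mod 66: x ≡ 31
Check: 31 mod 6 = 1 ✓, 31 mod 11 = 9 ✓

x ≡ 31 (mod 66)


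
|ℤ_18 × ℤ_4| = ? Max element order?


|ℤ_18 × ℤ_4| = 18 × 4 = 72
Max element order = lcm(18,4) = 36
Cyclic? No (gcd=2)

|ℤ_18×ℤ_4| = 72, max element order = 36


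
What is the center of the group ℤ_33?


Z(G) = {g ∈ G | gx = xg for all x ∈ G}
ℤ_33 is abelian, so Z(G) = G

Z(ℤ_33) = ℤ_33


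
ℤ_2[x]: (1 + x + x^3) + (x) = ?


Add coefficients mod 2:
x^0: 1 + 0 = 1 (mod 2)
x^1: 1 + 1 = 0 (mod 2)
x^2: 0 + 0 = 0 (mod 2)
x^3: 1 + 0 = 1 (mod 2)
Result: 1 + x^3

f + g = 1 + x^3


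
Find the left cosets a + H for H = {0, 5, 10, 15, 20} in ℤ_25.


H = {0, 5, 10, 15, 20}, |H| = 5
Number of cosets = |G|/|H| = 25/5 = 5
0 + H = {0, 5, 10, 15, 20}
1 + H = {1, 6, 11, 16, 21}
2 + H = {2, 7, 12, 17, 22}
3 + H = {3, 8, 13, 18, 23}
4 + H = {4, 9, 14, 19, 24}

Cosets: 0+H={0,5,10,15,20}; 1+H={1,6,11,16,21}; 2+H={2,7,12,17,22}; 3+H={3,8,13,18,23}; 4+H={4,9,14,19,24}


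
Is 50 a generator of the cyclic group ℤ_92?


g generates ℤ_n iff gcd(g, n) = 1
gcd(50, 92) = 2
Since gcd = 2 ≠ 1, ⟨50⟩ has order 46 < 92, so 50 is not a generator.

No, 50 does not generate ℤ_92


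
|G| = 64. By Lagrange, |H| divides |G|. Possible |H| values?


Lagrange's theorem: |H| divides |G|
|G| = 64
Divisors of 64: 1, 2, 4, 8, 16, 32, 64

Possible subgroup orders: {1, 2, 4, 8, 16, 32, 64}


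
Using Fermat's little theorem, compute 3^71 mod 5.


Fermat's little theorem: if p is prime and gcd(a,p)=1, then a^(p-1) ≡ 1 (mod p)
p = 5 is prime, gcd(3,5) = 1
Reduce exponent: 71 mod 4 = 3
So 3^71 ≡ 3^3 (mod 5)
3^3 mod 5 = 2

3^71 ≡ 2 (mod 5)


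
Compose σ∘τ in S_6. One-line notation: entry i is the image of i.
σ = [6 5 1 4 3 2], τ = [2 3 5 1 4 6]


σ∘τ: apply τ first, then σ
1 →τ 2 →σ 5
2 →τ 3 →σ 1
3 →τ 5 →σ 3
4 →τ 1 →σ 6
5 →τ 4 →σ 4
6 →τ 6 →σ 2

σ∘τ = [5 1 3 6 4 2]


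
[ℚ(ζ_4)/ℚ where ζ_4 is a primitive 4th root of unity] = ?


[ℚ(ζ_n):ℚ] = deg Φ_n(x) = φ(n). Here φ(4) = 2

[ℚ(ζ_4)/ℚ where ζ_4 is a primitive 4th root of unity] = 2


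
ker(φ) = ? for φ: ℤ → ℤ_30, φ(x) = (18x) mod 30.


Kernel = preimage of identity
ker(φ) = {x ∈ ℤ : 18x ≡ 0 (mod 30)}. gcd(18,30) = 6, so 18x ≡ 0 (mod 30) ⟺ x ≡ 0 (mod 30/6 = 5). Hence ker(φ) = 5ℤ

ker(φ) = 5ℤ


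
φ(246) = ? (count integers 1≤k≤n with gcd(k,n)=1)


Factor n: 246 = 2 × 3 × 41
φ(n) = n · ∏(1 - 1/p) over distinct primes p | n
φ(246) = 246 · (1 - 1/2) · (1 - 1/3) · (1 - 1/41) = 80

φ(246) = 80


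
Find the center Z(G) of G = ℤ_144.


Z(G) = {g ∈ G | gx = xg for all x ∈ G}
ℤ_144 is abelian, so Z(G) = G

Z(ℤ_144) = ℤ_144


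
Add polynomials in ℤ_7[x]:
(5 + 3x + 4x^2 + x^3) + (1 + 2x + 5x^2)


Add coefficients mod 7:
x^0: 5 + 1 = 6 (mod 7)
x^1: 3 + 2 = 5 (mod 7)
x^2: 4 + 5 = 2 (mod 7)
x^3: 1 + 0 = 1 (mod 7)
Result: 6 + 5x + 2x^2 + x^3

f + g = 6 + 5x + 2x^2 + x^3


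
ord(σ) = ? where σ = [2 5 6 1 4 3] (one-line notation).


Cycle decomposition: (1 2 5 4) (3 6)
Cycle lengths: 4, 2
Order = lcm(4, 2) = 4

ord(σ) = 4


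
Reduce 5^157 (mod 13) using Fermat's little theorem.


Fermat's little theorem: if p is prime and gcd(a,p)=1, then a^(p-1) ≡ 1 (mod p)
p = 13 is prime, gcd(5,13) = 1
Reduce exponent: 157 mod 12 = 1
So 5^157 ≡ 5^1 (mod 13)
5^1 mod 13 = 5

5^157 ≡ 5 (mod 13)


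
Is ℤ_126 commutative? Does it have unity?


ℤ_126 is a commutative ring with unity 1; 126 = 2×63 is composite, so 2·63 ≡ 0 gives zero divisors (not an integral domain)
Commutative: Yes
Integral domain: No
Has unity: Yes

ℤ_126: Commutative=Yes, Unity=Yes


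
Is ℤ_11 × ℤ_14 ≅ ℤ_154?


Comparing ℤ_11 × ℤ_14 and ℤ_154:
gcd(11,14) = 1, so ℤ_11 × ℤ_14 ≅ ℤ_154 (CRT)

Yes, ℤ_11 × ℤ_14 ≅ ℤ_154


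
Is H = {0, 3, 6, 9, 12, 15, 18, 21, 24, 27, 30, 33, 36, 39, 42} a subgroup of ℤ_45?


Subgroup test for H = {0, 3, 6, 9, 12, 15, 18, 21, 24, 27, 30, 33, 36, 39, 42} in (ℤ_45, +):
(1) 0 ∈ H? Yes
(2) Closure: for all a,b ∈ H, (a+b) mod 45 ∈ H? Yes
(3) Inverses: for all a ∈ H, -a mod 45 ∈ H? Yes

Yes, H is a subgroup of ℤ_45


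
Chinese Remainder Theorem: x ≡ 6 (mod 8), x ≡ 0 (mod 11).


m₁ = 8, m₂ = 11, gcd = 1, so CRT applies. M = m₁·m₂ = 88
Let M₁ = M/m₁ = 11, M₂ = M/m₂ = 8
Find y₁ ≡ M₁⁻¹ (mod m₁): 11⁻¹ ≡ 3 (mod 8)
Find y₂ ≡ M₂⁻¹ (mod m₂): 8⁻¹ ≡ 7 (mod 11)
x = a₁·M₁·y₁ + a₂·M₂·y₂ = 6·11·3 + 0·8·7 = 198
Reduce mod 88: x ≡ 22
Check: 22 mod 8 = 6 ✓, 22 mod 11 = 0 ✓

x ≡ 22 (mod 88)


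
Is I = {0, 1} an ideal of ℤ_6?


Check ideal conditions for I = {0, 1} in ℤ_6:
(1) I is an additive subgroup? No
(2) For r ∈ ℤ_6 and a ∈ I: r·a ∈ I? No  [counterexample: r=2, a=1, r·a mod 6 = 2 ∉ I]

No, I is not an ideal of ℤ_6


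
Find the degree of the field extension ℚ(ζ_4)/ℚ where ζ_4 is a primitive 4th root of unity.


[ℚ(ζ_n):ℚ] = deg Φ_n(x) = φ(n). Here φ(4) = 2

[ℚ(ζ_4)/ℚ where ζ_4 is a primitive 4th root of unity] = 2


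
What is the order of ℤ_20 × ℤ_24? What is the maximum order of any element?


|ℤ_20 × ℤ_24| = 20 × 24 = 480
Max element order = lcm(20,24) = 120
Cyclic? No (gcd=4)

|ℤ_20×ℤ_24| = 480, max element order = 120


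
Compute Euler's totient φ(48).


Factor n: 48 = 2^4 × 3
φ(n) = n · ∏(1 - 1/p) over distinct primes p | n
φ(48) = 48 · (1 - 1/2) · (1 - 1/3) = 16

φ(48) = 16


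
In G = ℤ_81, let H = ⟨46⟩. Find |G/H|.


|⟨46⟩| = n / gcd(46, 81) = 81 / 1 = 81
H is normal (ℤ_81 is abelian).
|G/H| = |G| / |H| = 81 / 81 = 1

|G/H| = 1


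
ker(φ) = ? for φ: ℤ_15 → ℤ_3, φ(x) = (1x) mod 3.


Kernel = preimage of identity
ker(φ) = {x ∈ ℤ_15 : 1x ≡ 0 (mod 3)}. Since 3 | 15, φ is well-defined. The kernel is the cyclic subgroup ⟨3⟩ of ℤ_15 (order 5), i.e. {0, 3, 6, 9, 12}

ker(φ) = {0, 3, 6, 9, 12}


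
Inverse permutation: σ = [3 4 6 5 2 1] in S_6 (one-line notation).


To find σ⁻¹, swap domain and range:
σ(1) = 3 → σ⁻¹(3) = 1
σ(2) = 4 → σ⁻¹(4) = 2
σ(3) = 6 → σ⁻¹(6) = 3
σ(4) = 5 → σ⁻¹(5) = 4
σ(5) = 2 → σ⁻¹(2) = 5
σ(6) = 1 → σ⁻¹(1) = 6

σ⁻¹ = [6 5 1 2 4 3]


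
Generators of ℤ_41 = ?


g generates ℤ_n iff gcd(g,n) = 1
Prime factors of 41: 41
Generators are g ∈ {1,...,40} not divisible by any of these primes.
Generators: {1, 2, 3, 4, 5, 6, 7, 8, 9, 10, 11, 12, 13, 14, 15, 16, 17, 18, 19, 20, 21, 22, 23, 24, 25, 26, 27, 28, 29, 30, 31, 32, 33, 34, 35, 36, 37, 38, 39, 40}
Number of generators = φ(41) = 40

Generators of ℤ_41 = {1, 2, 3, 4, 5, 6, 7, 8, 9, 10, 11, 12, 13, 14, 15, 16, 17, 18, 19, 20, 21, 22, 23, 24, 25, 26, 27, 28, 29, 30, 31, 32, 33, 34, 35, 36, 37, 38, 39, 40}


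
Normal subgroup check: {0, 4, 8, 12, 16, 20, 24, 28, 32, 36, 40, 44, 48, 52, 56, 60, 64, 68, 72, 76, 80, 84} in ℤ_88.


H = {0, 4, 8, 12, 16, 20, 24, 28, 32, 36, 40, 44, 48, 52, 56, 60, 64, 68, 72, 76, 80, 84} in ℤ_88
ℤ_88 is abelian; every subgroup of an abelian group is normal

Yes, normal subgroup


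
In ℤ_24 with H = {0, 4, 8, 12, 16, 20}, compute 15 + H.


15 + H = {15 + h (mod 24) : h ∈ H}
15+0=15, 15+4=19, 15+8=23, 15+12=3, 15+16=7, 15+20=11
15 + H = {3, 7, 11, 15, 19, 23} = 3 + H

15 + H = {3, 7, 11, 15, 19, 23}


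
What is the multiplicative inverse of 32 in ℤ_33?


Use the extended Euclidean algorithm to write 1 = 32·s + 33·t; then s mod 33 is the inverse.
Euclidean algorithm:
  32 = 0·33 + 32
  33 = 1·32 + 1
  32 = 32·1 + 0
gcd(32,33) = 1
Back-substitution gives: 32·(-1) + 33·(1) = 1
So 32⁻¹ ≡ -1 ≡ 32 (mod 33)
Check: 32 × 32 = 1024 ≡ 1 (mod 33) ✓

32⁻¹ ≡ 32 (mod 33)


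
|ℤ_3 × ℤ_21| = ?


|A × B| = |A| · |B|
|ℤ_3 × ℤ_21| = 3 × 21 = 63

|ℤ_3 × ℤ_21| = 63


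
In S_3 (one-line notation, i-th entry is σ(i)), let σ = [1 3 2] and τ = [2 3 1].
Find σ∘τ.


σ∘τ: apply τ first, then σ
1 →τ 2 →σ 3
2 →τ 3 →σ 2
3 →τ 1 →σ 1

σ∘τ = [3 2 1]


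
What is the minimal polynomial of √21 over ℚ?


√21 satisfies x² - 21 = 0, irreducible over ℚ since 21 is squarefree

Minimal polynomial: x² - 21


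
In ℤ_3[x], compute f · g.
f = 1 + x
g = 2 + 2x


Expand and collect like terms; reduce coefficients mod 3:
x^0: 1·2 = 2 ≡ 2 (mod 3)
x^1: 1·2 + 1·2 = 4 ≡ 1 (mod 3)
x^2: 1·2 = 2 ≡ 2 (mod 3)
Result: 2 + x + 2x^2

f · g = 2 + x + 2x^2


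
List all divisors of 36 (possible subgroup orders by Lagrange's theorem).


Lagrange's theorem: |H| divides |G|
|G| = 36
Divisors of 36: 1, 2, 3, 4, 6, 9, 12, 18, 36

Possible subgroup orders: {1, 2, 3, 4, 6, 9, 12, 18, 36}


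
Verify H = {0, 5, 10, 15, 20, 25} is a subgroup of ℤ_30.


Subgroup test for H = {0, 5, 10, 15, 20, 25} in (ℤ_30, +):
(1) 0 ∈ H? Yes
(2) Closure: for all a,b ∈ H, (a+b) mod 30 ∈ H? Yes
(3) Inverses: for all a ∈ H, -a mod 30 ∈ H? Yes

Yes, H is a subgroup of ℤ_30


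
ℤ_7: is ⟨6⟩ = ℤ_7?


g generates ℤ_n iff gcd(g, n) = 1
gcd(6, 7) = 1
Since gcd = 1, 6 is a generator.

Yes, 6 generates ℤ_7


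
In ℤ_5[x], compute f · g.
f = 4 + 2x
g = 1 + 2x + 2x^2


Expand and collect like terms; reduce coefficients mod 5:
x^0: 4·1 = 4 ≡ 4 (mod 5)
x^1: 4·2 + 2·1 = 10 ≡ 0 (mod 5)
x^2: 4·2 + 2·2 = 12 ≡ 2 (mod 5)
x^3: 2·2 = 4 ≡ 4 (mod 5)
Result: 4 + 2x^2 + 4x^3

f · g = 4 + 2x^2 + 4x^3


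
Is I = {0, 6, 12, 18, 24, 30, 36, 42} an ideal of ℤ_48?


Check ideal conditions for I = {0, 6, 12, 18, 24, 30, 36, 42} in ℤ_48:
(1) I is an additive subgroup? Yes
(2) For r ∈ ℤ_48 and a ∈ I: r·a ∈ I? Yes

Yes, I is an ideal of ℤ_48
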